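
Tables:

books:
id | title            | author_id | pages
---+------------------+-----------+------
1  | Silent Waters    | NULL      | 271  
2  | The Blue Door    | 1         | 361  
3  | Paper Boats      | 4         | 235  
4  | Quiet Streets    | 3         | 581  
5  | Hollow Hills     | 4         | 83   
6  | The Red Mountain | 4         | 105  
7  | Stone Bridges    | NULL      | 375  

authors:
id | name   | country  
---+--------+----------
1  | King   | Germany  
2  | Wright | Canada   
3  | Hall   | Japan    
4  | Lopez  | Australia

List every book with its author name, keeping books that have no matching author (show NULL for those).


LEFT JOIN keeps every row from books (the left table); where author_id has no match in authors, the author columns become NULL. Walk through each book:
  - book 1 (Silent Waters): author_id=NULL, no match -> kept with NULL
  - book 2 (The Blue Door): author_id=1 -> matches King
  - book 3 (Paper Boats): author_id=4 -> matches Lopez
  - book 4 (Quiet Streets): author_id=3 -> matches Hall
  - book 5 (Hollow Hills): author_id=4 -> matches Lopez
  - book 6 (The Red Mountain): author_id=4 -> matches Lopez
  - book 7 (Stone Bridges): author_id=NULL, no match -> kept with NULL
All 7 rows appear; 2 have NULL author.

SQL:
SELECT a.title, b.name AS author
FROM books a
LEFT JOIN authors b ON a.author_id = b.id

Result:
title            | author
-----------------+-------
Silent Waters    | NULL  
The Blue Door    | King  
Paper Boats      | Lopez 
Quiet Streets    | Hall  
Hollow Hills     | Lopez 
The Red Mountain | Lopez 
Stone Bridges    | NULL  


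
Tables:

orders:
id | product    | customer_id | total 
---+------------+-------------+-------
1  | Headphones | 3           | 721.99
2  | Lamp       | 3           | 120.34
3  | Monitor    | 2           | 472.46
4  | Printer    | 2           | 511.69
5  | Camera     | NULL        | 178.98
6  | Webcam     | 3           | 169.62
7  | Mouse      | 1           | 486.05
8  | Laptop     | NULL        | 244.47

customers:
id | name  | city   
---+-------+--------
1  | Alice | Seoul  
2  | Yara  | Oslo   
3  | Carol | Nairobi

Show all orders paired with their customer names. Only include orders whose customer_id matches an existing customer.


INNER JOIN keeps only orders rows whose customer_id matches an id in customers. Walk through each order:
  - order 1 (Headphones): customer_id=3 -> matches Carol
  - order 2 (Lamp): customer_id=3 -> matches Carol
  - order 3 (Monitor): customer_id=2 -> matches Yara
  - order 4 (Printer): customer_id=2 -> matches Yara
  - order 5 (Camera): customer_id=NULL, no match -> dropped
  - order 6 (Webcam): customer_id=3 -> matches Carol
  - order 7 (Mouse): customer_id=1 -> matches Alice
  - order 8 (Laptop): customer_id=NULL, no match -> dropped
So 2 of 8 rows are dropped.

SQL:
SELECT a.product, b.name AS customer
FROM orders a
INNER JOIN customers b ON a.customer_id = b.id

Result:
product    | customer
-----------+---------
Headphones | Carol   
Lamp       | Carol   
Monitor    | Yara    
Printer    | Yara    
Webcam     | Carol   
Mouse      | Alice   


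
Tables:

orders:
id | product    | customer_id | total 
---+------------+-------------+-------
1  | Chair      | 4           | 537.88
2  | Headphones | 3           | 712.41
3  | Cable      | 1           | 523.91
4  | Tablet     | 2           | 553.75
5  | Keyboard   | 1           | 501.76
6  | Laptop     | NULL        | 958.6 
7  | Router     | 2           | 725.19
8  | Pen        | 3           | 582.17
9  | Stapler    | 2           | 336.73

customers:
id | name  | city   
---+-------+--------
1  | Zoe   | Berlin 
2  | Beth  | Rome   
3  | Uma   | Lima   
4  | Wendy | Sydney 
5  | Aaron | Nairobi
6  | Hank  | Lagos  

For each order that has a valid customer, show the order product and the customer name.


INNER JOIN keeps only orders rows whose customer_id matches an id in customers. Walk through each order:
  - order 1 (Chair): customer_id=4 -> matches Wendy
  - order 2 (Headphones): customer_id=3 -> matches Uma
  - order 3 (Cable): customer_id=1 -> matches Zoe
  - order 4 (Tablet): customer_id=2 -> matches Beth
  - order 5 (Keyboard): customer_id=1 -> matches Zoe
  - order 6 (Laptop): customer_id=NULL, no match -> dropped
  - order 7 (Router): customer_id=2 -> matches Beth
  - order 8 (Pen): customer_id=3 -> matches Uma
  - order 9 (Stapler): customer_id=2 -> matches Beth
So 1 of 9 rows is dropped.

SQL:
SELECT a.product, b.name AS customer
FROM orders a
INNER JOIN customers b ON a.customer_id = b.id

Result:
product    | customer
-----------+---------
Chair      | Wendy   
Headphones | Uma     
Cable      | Zoe     
Tablet     | Beth    
Keyboard   | Zoe     
Router     | Beth    
Pen        | Uma     
Stapler    | Beth    


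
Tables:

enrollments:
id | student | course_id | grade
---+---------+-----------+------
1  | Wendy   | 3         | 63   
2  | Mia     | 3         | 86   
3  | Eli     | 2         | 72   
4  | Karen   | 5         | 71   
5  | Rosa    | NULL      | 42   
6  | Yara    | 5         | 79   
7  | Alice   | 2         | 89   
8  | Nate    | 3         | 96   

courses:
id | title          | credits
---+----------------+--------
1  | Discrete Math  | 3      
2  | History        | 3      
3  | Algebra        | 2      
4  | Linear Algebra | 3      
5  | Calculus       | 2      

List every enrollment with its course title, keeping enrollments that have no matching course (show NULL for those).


LEFT JOIN keeps every row from enrollments (the left table); where course_id has no match in courses, the course columns become NULL. Walk through each enrollment:
  - enrollment 1 (Wendy): course_id=3 -> matches Algebra
  - enrollment 2 (Mia): course_id=3 -> matches Algebra
  - enrollment 3 (Eli): course_id=2 -> matches History
  - enrollment 4 (Karen): course_id=5 -> matches Calculus
  - enrollment 5 (Rosa): course_id=NULL, no match -> kept with NULL
  - enrollment 6 (Yara): course_id=5 -> matches Calculus
  - enrollment 7 (Alice): course_id=2 -> matches History
  - enrollment 8 (Nate): course_id=3 -> matches Algebra
All 8 rows appear; 1 has NULL course.

SQL:
SELECT a.student, b.title AS course
FROM enrollments a
LEFT JOIN courses b ON a.course_id = b.id

Result:
student | course  
--------+---------
Wendy   | Algebra 
Mia     | Algebra 
Eli     | History 
Karen   | Calculus
Rosa    | NULL    
Yara    | Calculus
Alice   | History 
Nate    | Algebra 


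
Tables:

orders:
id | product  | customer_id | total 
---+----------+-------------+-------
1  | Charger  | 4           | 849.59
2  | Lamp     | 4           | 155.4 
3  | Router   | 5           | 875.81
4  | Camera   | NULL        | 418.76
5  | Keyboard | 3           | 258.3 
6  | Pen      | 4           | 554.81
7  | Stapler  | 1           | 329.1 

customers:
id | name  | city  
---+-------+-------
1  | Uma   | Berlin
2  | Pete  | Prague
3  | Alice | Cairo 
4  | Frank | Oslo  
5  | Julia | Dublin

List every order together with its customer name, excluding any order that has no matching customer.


INNER JOIN keeps only orders rows whose customer_id matches an id in customers. Walk through each order:
  - order 1 (Charger): customer_id=4 -> matches Frank
  - order 2 (Lamp): customer_id=4 -> matches Frank
  - order 3 (Router): customer_id=5 -> matches Julia
  - order 4 (Camera): customer_id=NULL, no match -> dropped
  - order 5 (Keyboard): customer_id=3 -> matches Alice
  - order 6 (Pen): customer_id=4 -> matches Frank
  - order 7 (Stapler): customer_id=1 -> matches Uma
So 1 of 7 rows is dropped.

SQL:
SELECT a.product, b.name AS customer
FROM orders a
INNER JOIN customers b ON a.customer_id = b.id

Result:
product  | customer
---------+---------
Charger  | Frank   
Lamp     | Frank   
Router   | Julia   
Keyboard | Alice   
Pen      | Frank   
Stapler  | Uma     


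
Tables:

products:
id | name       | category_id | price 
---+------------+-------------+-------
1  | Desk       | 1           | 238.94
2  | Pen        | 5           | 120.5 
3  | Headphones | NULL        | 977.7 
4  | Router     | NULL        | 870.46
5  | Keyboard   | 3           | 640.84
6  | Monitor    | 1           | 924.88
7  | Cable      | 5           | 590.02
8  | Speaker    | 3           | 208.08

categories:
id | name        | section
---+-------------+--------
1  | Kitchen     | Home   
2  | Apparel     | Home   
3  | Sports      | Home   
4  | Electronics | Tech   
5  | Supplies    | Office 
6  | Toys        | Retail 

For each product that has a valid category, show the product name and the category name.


INNER JOIN keeps only products rows whose category_id matches an id in categories. Walk through each product:
  - product 1 (Desk): category_id=1 -> matches Kitchen
  - product 2 (Pen): category_id=5 -> matches Supplies
  - product 3 (Headphones): category_id=NULL, no match -> dropped
  - product 4 (Router): category_id=NULL, no match -> dropped
  - product 5 (Keyboard): category_id=3 -> matches Sports
  - product 6 (Monitor): category_id=1 -> matches Kitchen
  - product 7 (Cable): category_id=5 -> matches Supplies
  - product 8 (Speaker): category_id=3 -> matches Sports
So 2 of 8 rows are dropped.

SQL:
SELECT a.name, b.name AS category
FROM products a
INNER JOIN categories b ON a.category_id = b.id

Result:
name     | category
---------+---------
Desk     | Kitchen 
Pen      | Supplies
Keyboard | Sports  
Monitor  | Kitchen 
Cable    | Supplies
Speaker  | Sports  


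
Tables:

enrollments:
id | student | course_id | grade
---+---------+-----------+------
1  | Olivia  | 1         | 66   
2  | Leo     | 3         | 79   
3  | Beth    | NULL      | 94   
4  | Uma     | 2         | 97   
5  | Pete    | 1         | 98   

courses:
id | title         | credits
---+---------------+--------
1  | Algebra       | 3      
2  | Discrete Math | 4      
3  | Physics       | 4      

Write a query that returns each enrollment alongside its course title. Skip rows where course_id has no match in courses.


INNER JOIN keeps only enrollments rows whose course_id matches an id in courses. Walk through each enrollment:
  - enrollment 1 (Olivia): course_id=1 -> matches Algebra
  - enrollment 2 (Leo): course_id=3 -> matches Physics
  - enrollment 3 (Beth): course_id=NULL, no match -> dropped
  - enrollment 4 (Uma): course_id=2 -> matches Discrete Math
  - enrollment 5 (Pete): course_id=1 -> matches Algebra
So 1 of 5 rows is dropped.

SQL:
SELECT a.student, b.title AS course
FROM enrollments a
INNER JOIN courses b ON a.course_id = b.id

Result:
student | course       
--------+--------------
Olivia  | Algebra      
Leo     | Physics      
Uma     | Discrete Math
Pete    | Algebra      


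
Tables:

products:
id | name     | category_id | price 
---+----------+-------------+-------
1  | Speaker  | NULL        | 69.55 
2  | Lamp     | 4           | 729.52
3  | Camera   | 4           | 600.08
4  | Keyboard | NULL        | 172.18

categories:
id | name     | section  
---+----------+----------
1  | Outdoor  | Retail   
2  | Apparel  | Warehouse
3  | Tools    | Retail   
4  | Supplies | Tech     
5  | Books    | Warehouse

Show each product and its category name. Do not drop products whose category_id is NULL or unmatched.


LEFT JOIN keeps every row from products (the left table); where category_id has no match in categories, the category columns become NULL. Walk through each product:
  - product 1 (Speaker): category_id=NULL, no match -> kept with NULL
  - product 2 (Lamp): category_id=4 -> matches Supplies
  - product 3 (Camera): category_id=4 -> matches Supplies
  - product 4 (Keyboard): category_id=NULL, no match -> kept with NULL
All 4 rows appear; 2 have NULL category.

SQL:
SELECT a.name, b.name AS category
FROM products a
LEFT JOIN categories b ON a.category_id = b.id

Result:
name     | category
---------+---------
Speaker  | NULL    
Lamp     | Supplies
Camera   | Supplies
Keyboard | NULL    


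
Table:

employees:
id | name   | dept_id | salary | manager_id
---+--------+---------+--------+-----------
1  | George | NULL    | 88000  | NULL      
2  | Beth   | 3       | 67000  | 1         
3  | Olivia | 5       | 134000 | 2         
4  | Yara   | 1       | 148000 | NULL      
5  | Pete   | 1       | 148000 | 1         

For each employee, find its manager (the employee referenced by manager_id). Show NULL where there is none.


This is a self-join: employees is joined to a second copy of itself, matching each row's manager_id to another row's id. Use LEFT JOIN so rows with manager_id=NULL are kept.
  - employee 1 (George): manager_id=NULL -> NULL
  - employee 2 (Beth): manager_id=1 -> George
  - employee 3 (Olivia): manager_id=2 -> Beth
  - employee 4 (Yara): manager_id=NULL -> NULL
  - employee 5 (Pete): manager_id=1 -> George

SQL:
SELECT a.name AS item, b.name AS manager
FROM employees a
LEFT JOIN employees b ON a.manager_id = b.id

Result:
item   | manager
-------+--------
George | NULL   
Beth   | George 
Olivia | Beth   
Yara   | NULL   
Pete   | George 


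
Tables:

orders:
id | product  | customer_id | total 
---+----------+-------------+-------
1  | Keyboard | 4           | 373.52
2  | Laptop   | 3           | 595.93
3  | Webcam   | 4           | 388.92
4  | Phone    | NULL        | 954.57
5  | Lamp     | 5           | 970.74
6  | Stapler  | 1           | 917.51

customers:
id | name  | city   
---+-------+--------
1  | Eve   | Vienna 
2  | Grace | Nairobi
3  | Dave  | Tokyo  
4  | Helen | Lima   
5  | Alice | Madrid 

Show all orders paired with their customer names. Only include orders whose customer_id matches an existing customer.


INNER JOIN keeps only orders rows whose customer_id matches an id in customers. Walk through each order:
  - order 1 (Keyboard): customer_id=4 -> matches Helen
  - order 2 (Laptop): customer_id=3 -> matches Dave
  - order 3 (Webcam): customer_id=4 -> matches Helen
  - order 4 (Phone): customer_id=NULL, no match -> dropped
  - order 5 (Lamp): customer_id=5 -> matches Alice
  - order 6 (Stapler): customer_id=1 -> matches Eve
So 1 of 6 rows is dropped.

SQL:
SELECT a.product, b.name AS customer
FROM orders a
INNER JOIN customers b ON a.customer_id = b.id

Result:
product  | customer
---------+---------
Keyboard | Helen   
Laptop   | Dave    
Webcam   | Helen   
Lamp     | Alice   
Stapler  | Eve     


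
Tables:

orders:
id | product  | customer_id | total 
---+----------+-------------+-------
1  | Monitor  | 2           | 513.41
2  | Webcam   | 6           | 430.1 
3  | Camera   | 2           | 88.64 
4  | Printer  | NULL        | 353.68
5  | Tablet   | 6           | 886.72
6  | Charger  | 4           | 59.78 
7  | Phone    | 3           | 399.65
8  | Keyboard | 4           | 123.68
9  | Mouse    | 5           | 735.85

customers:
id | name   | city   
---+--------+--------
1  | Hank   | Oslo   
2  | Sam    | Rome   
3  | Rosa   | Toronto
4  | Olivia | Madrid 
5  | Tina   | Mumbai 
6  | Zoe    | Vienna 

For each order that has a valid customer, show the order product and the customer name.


INNER JOIN keeps only orders rows whose customer_id matches an id in customers. Walk through each order:
  - order 1 (Monitor): customer_id=2 -> matches Sam
  - order 2 (Webcam): customer_id=6 -> matches Zoe
  - order 3 (Camera): customer_id=2 -> matches Sam
  - order 4 (Printer): customer_id=NULL, no match -> dropped
  - order 5 (Tablet): customer_id=6 -> matches Zoe
  - order 6 (Charger): customer_id=4 -> matches Olivia
  - order 7 (Phone): customer_id=3 -> matches Rosa
  - order 8 (Keyboard): customer_id=4 -> matches Olivia
  - order 9 (Mouse): customer_id=5 -> matches Tina
So 1 of 9 rows is dropped.

SQL:
SELECT a.product, b.name AS customer
FROM orders a
INNER JOIN customers b ON a.customer_id = b.id

Result:
product  | customer
---------+---------
Monitor  | Sam     
Webcam   | Zoe     
Camera   | Sam     
Tablet   | Zoe     
Charger  | Olivia  
Phone    | Rosa    
Keyboard | Olivia  
Mouse    | Tina    


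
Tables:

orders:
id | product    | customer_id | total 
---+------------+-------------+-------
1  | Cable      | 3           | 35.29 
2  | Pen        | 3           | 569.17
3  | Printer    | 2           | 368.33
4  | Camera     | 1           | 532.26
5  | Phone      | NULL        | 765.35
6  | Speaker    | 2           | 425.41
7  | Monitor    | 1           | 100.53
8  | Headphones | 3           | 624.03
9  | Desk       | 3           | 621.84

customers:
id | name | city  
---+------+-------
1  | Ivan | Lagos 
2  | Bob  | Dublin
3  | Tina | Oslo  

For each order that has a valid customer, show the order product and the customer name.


INNER JOIN keeps only orders rows whose customer_id matches an id in customers. Walk through each order:
  - order 1 (Cable): customer_id=3 -> matches Tina
  - order 2 (Pen): customer_id=3 -> matches Tina
  - order 3 (Printer): customer_id=2 -> matches Bob
  - order 4 (Camera): customer_id=1 -> matches Ivan
  - order 5 (Phone): customer_id=NULL, no match -> dropped
  - order 6 (Speaker): customer_id=2 -> matches Bob
  - order 7 (Monitor): customer_id=1 -> matches Ivan
  - order 8 (Headphones): customer_id=3 -> matches Tina
  - order 9 (Desk): customer_id=3 -> matches Tina
So 1 of 9 rows is dropped.

SQL:
SELECT a.product, b.name AS customer
FROM orders a
INNER JOIN customers b ON a.customer_id = b.id

Result:
product    | customer
-----------+---------
Cable      | Tina    
Pen        | Tina    
Printer    | Bob     
Camera     | Ivan    
Speaker    | Bob     
Monitor    | Ivan    
Headphones | Tina    
Desk       | Tina    


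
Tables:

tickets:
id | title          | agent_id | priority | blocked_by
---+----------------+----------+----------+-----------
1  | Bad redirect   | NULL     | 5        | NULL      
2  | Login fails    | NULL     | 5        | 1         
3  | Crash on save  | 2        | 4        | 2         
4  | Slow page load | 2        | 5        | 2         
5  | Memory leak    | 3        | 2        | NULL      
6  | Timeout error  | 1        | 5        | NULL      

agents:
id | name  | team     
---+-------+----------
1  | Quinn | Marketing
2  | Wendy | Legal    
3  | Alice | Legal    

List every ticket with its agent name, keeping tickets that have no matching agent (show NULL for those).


LEFT JOIN keeps every row from tickets (the left table); where agent_id has no match in agents, the agent columns become NULL. Walk through each ticket:
  - ticket 1 (Bad redirect): agent_id=NULL, no match -> kept with NULL
  - ticket 2 (Login fails): agent_id=NULL, no match -> kept with NULL
  - ticket 3 (Crash on save): agent_id=2 -> matches Wendy
  - ticket 4 (Slow page load): agent_id=2 -> matches Wendy
  - ticket 5 (Memory leak): agent_id=3 -> matches Alice
  - ticket 6 (Timeout error): agent_id=1 -> matches Quinn
All 6 rows appear; 2 have NULL agent.

SQL:
SELECT a.title, b.name AS agent
FROM tickets a
LEFT JOIN agents b ON a.agent_id = b.id

Result:
title          | agent
---------------+------
Bad redirect   | NULL 
Login fails    | NULL 
Crash on save  | Wendy
Slow page load | Wendy
Memory leak    | Alice
Timeout error  | Quinn


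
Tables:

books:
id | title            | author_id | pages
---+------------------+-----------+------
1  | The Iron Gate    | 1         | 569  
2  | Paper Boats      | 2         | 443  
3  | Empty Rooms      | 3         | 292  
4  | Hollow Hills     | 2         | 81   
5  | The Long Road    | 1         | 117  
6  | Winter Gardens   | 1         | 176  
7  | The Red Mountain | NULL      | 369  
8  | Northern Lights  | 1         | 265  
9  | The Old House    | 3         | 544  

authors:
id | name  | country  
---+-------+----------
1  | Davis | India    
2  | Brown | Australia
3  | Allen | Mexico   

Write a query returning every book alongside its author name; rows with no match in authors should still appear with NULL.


LEFT JOIN keeps every row from books (the left table); where author_id has no match in authors, the author columns become NULL. Walk through each book:
  - book 1 (The Iron Gate): author_id=1 -> matches Davis
  - book 2 (Paper Boats): author_id=2 -> matches Brown
  - book 3 (Empty Rooms): author_id=3 -> matches Allen
  - book 4 (Hollow Hills): author_id=2 -> matches Brown
  - book 5 (The Long Road): author_id=1 -> matches Davis
  - book 6 (Winter Gardens): author_id=1 -> matches Davis
  - book 7 (The Red Mountain): author_id=NULL, no match -> kept with NULL
  - book 8 (Northern Lights): author_id=1 -> matches Davis
  - book 9 (The Old House): author_id=3 -> matches Allen
All 9 rows appear; 1 has NULL author.

SQL:
SELECT a.title, b.name AS author
FROM books a
LEFT JOIN authors b ON a.author_id = b.id

Result:
title            | author
-----------------+-------
The Iron Gate    | Davis 
Paper Boats      | Brown 
Empty Rooms      | Allen 
Hollow Hills     | Brown 
The Long Road    | Davis 
Winter Gardens   | Davis 
The Red Mountain | NULL  
Northern Lights  | Davis 
The Old House    | Allen 


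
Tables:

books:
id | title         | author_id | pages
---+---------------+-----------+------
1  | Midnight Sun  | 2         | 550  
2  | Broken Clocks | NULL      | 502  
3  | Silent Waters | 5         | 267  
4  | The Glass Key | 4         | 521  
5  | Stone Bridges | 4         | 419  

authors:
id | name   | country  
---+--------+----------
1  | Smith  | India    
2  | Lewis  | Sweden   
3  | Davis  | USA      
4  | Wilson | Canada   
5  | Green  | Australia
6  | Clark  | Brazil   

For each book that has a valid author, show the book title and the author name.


INNER JOIN keeps only books rows whose author_id matches an id in authors. Walk through each book:
  - book 1 (Midnight Sun): author_id=2 -> matches Lewis
  - book 2 (Broken Clocks): author_id=NULL, no match -> dropped
  - book 3 (Silent Waters): author_id=5 -> matches Green
  - book 4 (The Glass Key): author_id=4 -> matches Wilson
  - book 5 (Stone Bridges): author_id=4 -> matches Wilson
So 1 of 5 rows is dropped.

SQL:
SELECT a.title, b.name AS author
FROM books a
INNER JOIN authors b ON a.author_id = b.id

Result:
title         | author
--------------+-------
Midnight Sun  | Lewis 
Silent Waters | Green 
The Glass Key | Wilson
Stone Bridges | Wilson


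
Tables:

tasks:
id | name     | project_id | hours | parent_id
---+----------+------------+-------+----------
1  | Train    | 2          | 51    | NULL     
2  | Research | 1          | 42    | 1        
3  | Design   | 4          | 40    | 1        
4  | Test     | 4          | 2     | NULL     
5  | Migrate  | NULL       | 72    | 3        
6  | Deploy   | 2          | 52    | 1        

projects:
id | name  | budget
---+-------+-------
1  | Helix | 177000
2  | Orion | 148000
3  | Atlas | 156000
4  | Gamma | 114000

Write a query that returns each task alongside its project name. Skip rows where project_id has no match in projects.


INNER JOIN keeps only tasks rows whose project_id matches an id in projects. Walk through each task:
  - task 1 (Train): project_id=2 -> matches Orion
  - task 2 (Research): project_id=1 -> matches Helix
  - task 3 (Design): project_id=4 -> matches Gamma
  - task 4 (Test): project_id=4 -> matches Gamma
  - task 5 (Migrate): project_id=NULL, no match -> dropped
  - task 6 (Deploy): project_id=2 -> matches Orion
So 1 of 6 rows is dropped.

SQL:
SELECT a.name, b.name AS project
FROM tasks a
INNER JOIN projects b ON a.project_id = b.id

Result:
name     | project
---------+--------
Train    | Orion  
Research | Helix  
Design   | Gamma  
Test     | Gamma  
Deploy   | Orion  


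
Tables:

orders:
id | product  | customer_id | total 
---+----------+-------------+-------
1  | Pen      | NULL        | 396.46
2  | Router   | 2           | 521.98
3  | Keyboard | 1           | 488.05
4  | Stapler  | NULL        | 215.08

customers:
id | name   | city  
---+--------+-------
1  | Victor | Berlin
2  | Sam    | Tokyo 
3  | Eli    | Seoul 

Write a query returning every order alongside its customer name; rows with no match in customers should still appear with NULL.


LEFT JOIN keeps every row from orders (the left table); where customer_id has no match in customers, the customer columns become NULL. Walk through each order:
  - order 1 (Pen): customer_id=NULL, no match -> kept with NULL
  - order 2 (Router): customer_id=2 -> matches Sam
  - order 3 (Keyboard): customer_id=1 -> matches Victor
  - order 4 (Stapler): customer_id=NULL, no match -> kept with NULL
All 4 rows appear; 2 have NULL customer.

SQL:
SELECT a.product, b.name AS customer
FROM orders a
LEFT JOIN customers b ON a.customer_id = b.id

Result:
product  | customer
---------+---------
Pen      | NULL    
Router   | Sam     
Keyboard | Victor  
Stapler  | NULL    


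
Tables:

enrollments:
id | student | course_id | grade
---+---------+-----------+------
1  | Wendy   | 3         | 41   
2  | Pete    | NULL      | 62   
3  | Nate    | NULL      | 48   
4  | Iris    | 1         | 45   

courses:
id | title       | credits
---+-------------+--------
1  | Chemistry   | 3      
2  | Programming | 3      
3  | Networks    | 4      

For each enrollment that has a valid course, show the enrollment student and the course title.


INNER JOIN keeps only enrollments rows whose course_id matches an id in courses. Walk through each enrollment:
  - enrollment 1 (Wendy): course_id=3 -> matches Networks
  - enrollment 2 (Pete): course_id=NULL, no match -> dropped
  - enrollment 3 (Nate): course_id=NULL, no match -> dropped
  - enrollment 4 (Iris): course_id=1 -> matches Chemistry
So 2 of 4 rows are dropped.

SQL:
SELECT a.student, b.title AS course
FROM enrollments a
INNER JOIN courses b ON a.course_id = b.id

Result:
student | course   
--------+----------
Wendy   | Networks 
Iris    | Chemistry


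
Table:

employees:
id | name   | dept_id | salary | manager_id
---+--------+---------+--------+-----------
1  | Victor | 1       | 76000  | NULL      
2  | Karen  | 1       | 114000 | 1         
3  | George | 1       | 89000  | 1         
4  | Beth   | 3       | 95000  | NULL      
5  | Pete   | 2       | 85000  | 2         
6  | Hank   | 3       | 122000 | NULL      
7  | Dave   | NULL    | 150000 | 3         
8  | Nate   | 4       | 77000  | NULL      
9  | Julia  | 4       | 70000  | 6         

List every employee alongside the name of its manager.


This is a self-join: employees is joined to a second copy of itself, matching each row's manager_id to another row's id. Use LEFT JOIN so rows with manager_id=NULL are kept.
  - employee 1 (Victor): manager_id=NULL -> NULL
  - employee 2 (Karen): manager_id=1 -> Victor
  - employee 3 (George): manager_id=1 -> Victor
  - employee 4 (Beth): manager_id=NULL -> NULL
  - employee 5 (Pete): manager_id=2 -> Karen
  - employee 6 (Hank): manager_id=NULL -> NULL
  - employee 7 (Dave): manager_id=3 -> George
  - employee 8 (Nate): manager_id=NULL -> NULL
  - employee 9 (Julia): manager_id=6 -> Hank

SQL:
SELECT a.name AS item, b.name AS manager
FROM employees a
LEFT JOIN employees b ON a.manager_id = b.id

Result:
item   | manager
-------+--------
Victor | NULL   
Karen  | Victor 
George | Victor 
Beth   | NULL   
Pete   | Karen  
Hank   | NULL   
Dave   | George 
Nate   | NULL   
Julia  | Hank   


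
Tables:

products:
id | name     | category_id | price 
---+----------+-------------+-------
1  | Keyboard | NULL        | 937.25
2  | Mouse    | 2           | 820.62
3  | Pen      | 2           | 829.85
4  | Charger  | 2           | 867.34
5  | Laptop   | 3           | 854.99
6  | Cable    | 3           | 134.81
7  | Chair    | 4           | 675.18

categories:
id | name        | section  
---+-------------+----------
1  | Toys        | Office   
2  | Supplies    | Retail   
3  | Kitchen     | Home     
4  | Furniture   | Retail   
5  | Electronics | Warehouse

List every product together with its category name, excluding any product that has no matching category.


INNER JOIN keeps only products rows whose category_id matches an id in categories. Walk through each product:
  - product 1 (Keyboard): category_id=NULL, no match -> dropped
  - product 2 (Mouse): category_id=2 -> matches Supplies
  - product 3 (Pen): category_id=2 -> matches Supplies
  - product 4 (Charger): category_id=2 -> matches Supplies
  - product 5 (Laptop): category_id=3 -> matches Kitchen
  - product 6 (Cable): category_id=3 -> matches Kitchen
  - product 7 (Chair): category_id=4 -> matches Furniture
So 1 of 7 rows is dropped.

SQL:
SELECT a.name, b.name AS category
FROM products a
INNER JOIN categories b ON a.category_id = b.id

Result:
name    | category 
--------+----------
Mouse   | Supplies 
Pen     | Supplies 
Charger | Supplies 
Laptop  | Kitchen  
Cable   | Kitchen  
Chair   | Furniture


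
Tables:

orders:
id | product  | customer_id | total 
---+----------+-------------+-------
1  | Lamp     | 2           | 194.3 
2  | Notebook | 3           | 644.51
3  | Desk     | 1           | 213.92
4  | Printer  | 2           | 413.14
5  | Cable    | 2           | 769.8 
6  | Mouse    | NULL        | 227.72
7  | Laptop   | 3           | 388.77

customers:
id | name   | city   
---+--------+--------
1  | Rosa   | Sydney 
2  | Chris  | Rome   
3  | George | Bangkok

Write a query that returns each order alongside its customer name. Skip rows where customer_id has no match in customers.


INNER JOIN keeps only orders rows whose customer_id matches an id in customers. Walk through each order:
  - order 1 (Lamp): customer_id=2 -> matches Chris
  - order 2 (Notebook): customer_id=3 -> matches George
  - order 3 (Desk): customer_id=1 -> matches Rosa
  - order 4 (Printer): customer_id=2 -> matches Chris
  - order 5 (Cable): customer_id=2 -> matches Chris
  - order 6 (Mouse): customer_id=NULL, no match -> dropped
  - order 7 (Laptop): customer_id=3 -> matches George
So 1 of 7 rows is dropped.

SQL:
SELECT a.product, b.name AS customer
FROM orders a
INNER JOIN customers b ON a.customer_id = b.id

Result:
product  | customer
---------+---------
Lamp     | Chris   
Notebook | George  
Desk     | Rosa    
Printer  | Chris   
Cable    | Chris   
Laptop   | George  


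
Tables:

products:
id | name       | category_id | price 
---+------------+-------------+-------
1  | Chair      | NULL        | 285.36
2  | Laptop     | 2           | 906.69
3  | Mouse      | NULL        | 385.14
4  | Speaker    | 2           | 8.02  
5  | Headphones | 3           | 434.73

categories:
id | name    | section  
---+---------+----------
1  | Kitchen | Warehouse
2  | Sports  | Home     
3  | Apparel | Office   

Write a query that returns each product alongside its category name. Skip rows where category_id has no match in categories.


INNER JOIN keeps only products rows whose category_id matches an id in categories. Walk through each product:
  - product 1 (Chair): category_id=NULL, no match -> dropped
  - product 2 (Laptop): category_id=2 -> matches Sports
  - product 3 (Mouse): category_id=NULL, no match -> dropped
  - product 4 (Speaker): category_id=2 -> matches Sports
  - product 5 (Headphones): category_id=3 -> matches Apparel
So 2 of 5 rows are dropped.

SQL:
SELECT a.name, b.name AS category
FROM products a
INNER JOIN categories b ON a.category_id = b.id

Result:
name       | category
-----------+---------
Laptop     | Sports  
Speaker    | Sports  
Headphones | Apparel 


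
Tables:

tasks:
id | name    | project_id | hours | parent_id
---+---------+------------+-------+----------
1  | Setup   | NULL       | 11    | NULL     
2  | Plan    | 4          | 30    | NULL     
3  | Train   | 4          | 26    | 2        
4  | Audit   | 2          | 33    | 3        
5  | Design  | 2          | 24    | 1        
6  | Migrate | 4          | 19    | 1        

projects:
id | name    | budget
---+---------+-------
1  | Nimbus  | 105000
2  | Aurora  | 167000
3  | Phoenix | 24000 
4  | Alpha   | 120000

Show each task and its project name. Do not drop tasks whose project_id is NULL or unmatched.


LEFT JOIN keeps every row from tasks (the left table); where project_id has no match in projects, the project columns become NULL. Walk through each task:
  - task 1 (Setup): project_id=NULL, no match -> kept with NULL
  - task 2 (Plan): project_id=4 -> matches Alpha
  - task 3 (Train): project_id=4 -> matches Alpha
  - task 4 (Audit): project_id=2 -> matches Aurora
  - task 5 (Design): project_id=2 -> matches Aurora
  - task 6 (Migrate): project_id=4 -> matches Alpha
All 6 rows appear; 1 has NULL project.

SQL:
SELECT a.name, b.name AS project
FROM tasks a
LEFT JOIN projects b ON a.project_id = b.id

Result:
name    | project
--------+--------
Setup   | NULL   
Plan    | Alpha  
Train   | Alpha  
Audit   | Aurora 
Design  | Aurora 
Migrate | Alpha  


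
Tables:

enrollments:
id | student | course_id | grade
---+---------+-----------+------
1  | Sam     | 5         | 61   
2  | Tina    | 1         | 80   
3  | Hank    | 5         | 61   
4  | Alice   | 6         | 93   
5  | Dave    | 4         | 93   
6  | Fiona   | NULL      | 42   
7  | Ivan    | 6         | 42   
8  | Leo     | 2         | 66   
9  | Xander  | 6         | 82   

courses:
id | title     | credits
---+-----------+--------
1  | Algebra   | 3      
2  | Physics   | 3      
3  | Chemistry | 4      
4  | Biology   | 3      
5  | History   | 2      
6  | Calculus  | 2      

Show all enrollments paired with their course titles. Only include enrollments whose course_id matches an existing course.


INNER JOIN keeps only enrollments rows whose course_id matches an id in courses. Walk through each enrollment:
  - enrollment 1 (Sam): course_id=5 -> matches History
  - enrollment 2 (Tina): course_id=1 -> matches Algebra
  - enrollment 3 (Hank): course_id=5 -> matches History
  - enrollment 4 (Alice): course_id=6 -> matches Calculus
  - enrollment 5 (Dave): course_id=4 -> matches Biology
  - enrollment 6 (Fiona): course_id=NULL, no match -> dropped
  - enrollment 7 (Ivan): course_id=6 -> matches Calculus
  - enrollment 8 (Leo): course_id=2 -> matches Physics
  - enrollment 9 (Xander): course_id=6 -> matches Calculus
So 1 of 9 rows is dropped.

SQL:
SELECT a.student, b.title AS course
FROM enrollments a
INNER JOIN courses b ON a.course_id = b.id

Result:
student | course  
--------+---------
Sam     | History 
Tina    | Algebra 
Hank    | History 
Alice   | Calculus
Dave    | Biology 
Ivan    | Calculus
Leo     | Physics 
Xander  | Calculus


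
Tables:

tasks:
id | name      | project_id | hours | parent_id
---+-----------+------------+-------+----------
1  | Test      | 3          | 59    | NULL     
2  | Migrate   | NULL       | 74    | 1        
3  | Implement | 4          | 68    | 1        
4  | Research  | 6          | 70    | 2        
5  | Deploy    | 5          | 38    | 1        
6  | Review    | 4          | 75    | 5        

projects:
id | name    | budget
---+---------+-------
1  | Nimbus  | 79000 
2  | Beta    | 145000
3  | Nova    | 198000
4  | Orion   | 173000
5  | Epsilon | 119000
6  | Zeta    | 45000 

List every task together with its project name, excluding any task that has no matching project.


INNER JOIN keeps only tasks rows whose project_id matches an id in projects. Walk through each task:
  - task 1 (Test): project_id=3 -> matches Nova
  - task 2 (Migrate): project_id=NULL, no match -> dropped
  - task 3 (Implement): project_id=4 -> matches Orion
  - task 4 (Research): project_id=6 -> matches Zeta
  - task 5 (Deploy): project_id=5 -> matches Epsilon
  - task 6 (Review): project_id=4 -> matches Orion
So 1 of 6 rows is dropped.

SQL:
SELECT a.name, b.name AS project
FROM tasks a
INNER JOIN projects b ON a.project_id = b.id

Result:
name      | project
----------+--------
Test      | Nova   
Implement | Orion  
Research  | Zeta   
Deploy    | Epsilon
Review    | Orion  


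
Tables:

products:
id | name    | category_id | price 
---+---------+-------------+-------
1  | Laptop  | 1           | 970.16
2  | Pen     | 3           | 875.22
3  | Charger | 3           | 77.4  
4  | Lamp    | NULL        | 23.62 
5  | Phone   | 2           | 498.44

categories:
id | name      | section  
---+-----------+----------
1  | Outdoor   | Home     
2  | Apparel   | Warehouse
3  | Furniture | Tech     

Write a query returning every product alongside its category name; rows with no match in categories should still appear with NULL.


LEFT JOIN keeps every row from products (the left table); where category_id has no match in categories, the category columns become NULL. Walk through each product:
  - product 1 (Laptop): category_id=1 -> matches Outdoor
  - product 2 (Pen): category_id=3 -> matches Furniture
  - product 3 (Charger): category_id=3 -> matches Furniture
  - product 4 (Lamp): category_id=NULL, no match -> kept with NULL
  - product 5 (Phone): category_id=2 -> matches Apparel
All 5 rows appear; 1 has NULL category.

SQL:
SELECT a.name, b.name AS category
FROM products a
LEFT JOIN categories b ON a.category_id = b.id

Result:
name    | category 
--------+----------
Laptop  | Outdoor  
Pen     | Furniture
Charger | Furniture
Lamp    | NULL     
Phone   | Apparel  


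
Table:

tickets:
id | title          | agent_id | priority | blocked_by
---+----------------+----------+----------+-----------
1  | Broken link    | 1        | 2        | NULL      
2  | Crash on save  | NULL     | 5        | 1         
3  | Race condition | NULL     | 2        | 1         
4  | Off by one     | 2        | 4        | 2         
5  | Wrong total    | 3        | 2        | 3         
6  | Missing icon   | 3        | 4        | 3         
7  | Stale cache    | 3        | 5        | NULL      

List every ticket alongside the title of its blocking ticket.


This is a self-join: tickets is joined to a second copy of itself, matching each row's blocked_by to another row's id. Use LEFT JOIN so rows with blocked_by=NULL are kept.
  - ticket 1 (Broken link): blocked_by=NULL -> NULL
  - ticket 2 (Crash on save): blocked_by=1 -> Broken link
  - ticket 3 (Race condition): blocked_by=1 -> Broken link
  - ticket 4 (Off by one): blocked_by=2 -> Crash on save
  - ticket 5 (Wrong total): blocked_by=3 -> Race condition
  - ticket 6 (Missing icon): blocked_by=3 -> Race condition
  - ticket 7 (Stale cache): blocked_by=NULL -> NULL

SQL:
SELECT a.title AS item, b.title AS blocked_by
FROM tickets a
LEFT JOIN tickets b ON a.blocked_by = b.id

Result:
item           | blocked_by    
---------------+---------------
Broken link    | NULL          
Crash on save  | Broken link   
Race condition | Broken link   
Off by one     | Crash on save 
Wrong total    | Race condition
Missing icon   | Race condition
Stale cache    | NULL          


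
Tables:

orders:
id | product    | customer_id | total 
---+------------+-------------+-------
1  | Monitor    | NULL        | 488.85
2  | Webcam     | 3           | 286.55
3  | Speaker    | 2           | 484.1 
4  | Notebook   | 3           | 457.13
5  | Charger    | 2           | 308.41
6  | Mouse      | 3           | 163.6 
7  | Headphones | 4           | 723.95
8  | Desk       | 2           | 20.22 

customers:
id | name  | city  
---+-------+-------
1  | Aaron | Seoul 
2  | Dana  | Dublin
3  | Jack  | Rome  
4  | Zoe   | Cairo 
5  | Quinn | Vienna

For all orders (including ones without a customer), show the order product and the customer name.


LEFT JOIN keeps every row from orders (the left table); where customer_id has no match in customers, the customer columns become NULL. Walk through each order:
  - order 1 (Monitor): customer_id=NULL, no match -> kept with NULL
  - order 2 (Webcam): customer_id=3 -> matches Jack
  - order 3 (Speaker): customer_id=2 -> matches Dana
  - order 4 (Notebook): customer_id=3 -> matches Jack
  - order 5 (Charger): customer_id=2 -> matches Dana
  - order 6 (Mouse): customer_id=3 -> matches Jack
  - order 7 (Headphones): customer_id=4 -> matches Zoe
  - order 8 (Desk): customer_id=2 -> matches Dana
All 8 rows appear; 1 has NULL customer.

SQL:
SELECT a.product, b.name AS customer
FROM orders a
LEFT JOIN customers b ON a.customer_id = b.id

Result:
product    | customer
-----------+---------
Monitor    | NULL    
Webcam     | Jack    
Speaker    | Dana    
Notebook   | Jack    
Charger    | Dana    
Mouse      | Jack    
Headphones | Zoe     
Desk       | Dana    


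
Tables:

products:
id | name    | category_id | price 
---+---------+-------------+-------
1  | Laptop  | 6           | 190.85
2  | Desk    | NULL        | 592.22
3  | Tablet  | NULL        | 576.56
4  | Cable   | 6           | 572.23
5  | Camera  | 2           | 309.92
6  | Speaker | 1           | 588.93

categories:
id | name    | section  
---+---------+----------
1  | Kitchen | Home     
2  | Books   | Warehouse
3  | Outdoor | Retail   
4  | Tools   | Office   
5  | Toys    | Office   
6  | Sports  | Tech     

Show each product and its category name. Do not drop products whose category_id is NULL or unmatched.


LEFT JOIN keeps every row from products (the left table); where category_id has no match in categories, the category columns become NULL. Walk through each product:
  - product 1 (Laptop): category_id=6 -> matches Sports
  - product 2 (Desk): category_id=NULL, no match -> kept with NULL
  - product 3 (Tablet): category_id=NULL, no match -> kept with NULL
  - product 4 (Cable): category_id=6 -> matches Sports
  - product 5 (Camera): category_id=2 -> matches Books
  - product 6 (Speaker): category_id=1 -> matches Kitchen
All 6 rows appear; 2 have NULL category.

SQL:
SELECT a.name, b.name AS category
FROM products a
LEFT JOIN categories b ON a.category_id = b.id

Result:
name    | category
--------+---------
Laptop  | Sports  
Desk    | NULL    
Tablet  | NULL    
Cable   | Sports  
Camera  | Books   
Speaker | Kitchen 
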